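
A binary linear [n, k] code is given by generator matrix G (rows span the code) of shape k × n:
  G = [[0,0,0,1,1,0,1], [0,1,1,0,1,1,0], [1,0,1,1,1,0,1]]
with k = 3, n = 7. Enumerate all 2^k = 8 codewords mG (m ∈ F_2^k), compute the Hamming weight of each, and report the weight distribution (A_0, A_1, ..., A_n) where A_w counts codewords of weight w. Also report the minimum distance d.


Weight distribution: A_0 = 1, A_2 = 1, A_3 = 1, A_4 = 2, A_5 = 3. Minimum distance d = 2.

Enumerate all 2^3 = 8 messages m ∈ F_2^3.
For each, compute codeword c = mG in F_2^7, then tally its weight.
  m = 000 → c = 0000000, weight = 0.
  m = 100 → c = 0001101, weight = 3.
  m = 010 → c = 0110110, weight = 4.
  m = 110 → c = 0111011, weight = 5.
  m = 001 → c = 1011101, weight = 5.
  m = 101 → c = 1010000, weight = 2.
  m = 011 → c = 1101011, weight = 5.
  m = 111 → c = 1100110, weight = 4.
Tally weights:
  weight 0: 1 codewords.
  weight 2: 1 codewords.
  weight 3: 1 codewords.
  weight 4: 2 codewords.
  weight 5: 3 codewords.
Minimum distance d = smallest w > 0 with A_w > 0 = 2.
Sanity: Σ A_w = 8 = 2^3 = 8 ✓.


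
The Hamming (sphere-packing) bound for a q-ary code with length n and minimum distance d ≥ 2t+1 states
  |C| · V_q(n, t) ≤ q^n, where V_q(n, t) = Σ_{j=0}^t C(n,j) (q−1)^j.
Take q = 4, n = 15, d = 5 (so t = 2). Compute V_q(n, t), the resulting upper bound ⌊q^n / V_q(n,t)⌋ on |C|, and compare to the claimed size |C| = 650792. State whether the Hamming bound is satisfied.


V_q(n, t) = 991, q^n = 1073741824, Hamming bound = 1083493, |C| = 650792 ≤ bound (satisfied).

Step 1: Compute V_q(n, t) = Σ_{j=0}^2 C(n, j) (q−1)^j.
  j = 0: C(15,0)·(3)^0 = 1·1 = 1.
  j = 1: C(15,1)·(3)^1 = 15·3 = 45.
  j = 2: C(15,2)·(3)^2 = 105·9 = 945.
  V_q(n, t) = 1 + 45 + 945 = 991.
Step 2: q^n = 4^15 = 1073741824.
Step 3: Hamming bound ⌊q^n / V_q(n,t)⌋ = ⌊1073741824/991⌋ = 1083493.
Step 4: Compare |C| = 650792 to 1083493: satisfied.
The claimed |C| lies below the Hamming bound.


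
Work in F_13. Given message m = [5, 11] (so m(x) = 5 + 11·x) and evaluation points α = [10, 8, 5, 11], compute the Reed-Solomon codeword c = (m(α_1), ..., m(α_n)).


c = [11, 2, 8, 9]

Message polynomial: m(x) = 5 + 11·x (mod 13).
For each evaluation point α_i, compute m(α_i) mod 13:
  α_1 = 10: Horner steps 11 → 11, so m(10) = 11.
  α_2 = 8: Horner steps 11 → 2, so m(8) = 2.
  α_3 = 5: Horner steps 11 → 8, so m(5) = 8.
  α_4 = 11: Horner steps 11 → 9, so m(11) = 9.
Codeword c = [11, 2, 8, 9] ∈ F_13^4.


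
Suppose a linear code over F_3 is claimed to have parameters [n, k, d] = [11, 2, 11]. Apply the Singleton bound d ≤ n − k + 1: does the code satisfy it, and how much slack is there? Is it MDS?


Singleton RHS = n − k + 1 = 10, slack = -1, bound violated (no such code; not MDS).

Singleton bound: d ≤ n − k + 1.
Here n = 11, k = 2, so n − k + 1 = 10.
Given d = 11, check d ≤ 10: NO.
Slack = (n − k + 1) − d = -1.
The slack is negative: d = 11 exceeds n − k + 1 = 10 by 1, so the Singleton bound is violated and no linear [11, 2, 11]_3 code can exist. In particular it is not MDS (MDS requires d = n − k + 1 exactly).
Description: the claimed parameters are [11, 2, 11]_3; such a code would be impossible (violates the Singleton bound).


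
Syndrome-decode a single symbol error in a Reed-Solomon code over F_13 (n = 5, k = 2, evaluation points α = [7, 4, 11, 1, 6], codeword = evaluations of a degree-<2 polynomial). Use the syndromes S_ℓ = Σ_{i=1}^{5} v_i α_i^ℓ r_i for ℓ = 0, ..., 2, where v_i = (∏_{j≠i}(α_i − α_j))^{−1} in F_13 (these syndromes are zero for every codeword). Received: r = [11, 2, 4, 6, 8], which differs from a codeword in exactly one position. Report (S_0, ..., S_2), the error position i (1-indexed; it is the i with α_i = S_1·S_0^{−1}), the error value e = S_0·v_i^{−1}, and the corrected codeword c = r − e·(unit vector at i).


S = (8, 10, 6), error at position 3, error magnitude e = 7, c = [11, 2, 10, 6, 8].

Step 1: column multipliers v_i = (∏_{j≠i}(α_i − α_j))^{−1} mod 13.
  i = 1 (α = 7): (7−4)(7−11)(7−1)(7−6) = 3·(−4)·6·1 = −72 ≡ 6, so v_1 = 6^{−1} = 11 (mod 13).
  i = 2 (α = 4): (4−7)(4−11)(4−1)(4−6) = (−3)·(−7)·3·(−2) = −126 ≡ 4, so v_2 = 4^{−1} = 10 (mod 13).
  i = 3 (α = 11): (11−7)(11−4)(11−1)(11−6) = 4·7·10·5 = 1400 ≡ 9, so v_3 = 9^{−1} = 3 (mod 13).
  i = 4 (α = 1): (1−7)(1−4)(1−11)(1−6) = (−6)·(−3)·(−10)·(−5) = 900 ≡ 3, so v_4 = 3^{−1} = 9 (mod 13).
  i = 5 (α = 6): (6−7)(6−4)(6−11)(6−1) = (−1)·2·(−5)·5 = 50 ≡ 11, so v_5 = 11^{−1} = 6 (mod 13).
  v = [11, 10, 3, 9, 6].
Step 2: syndromes of r = [11, 2, 4, 6, 8] (all sums mod 13).
  S_0 = Σ v_i r_i = 11·11 + 10·2 + 3·4 + 9·6 + 6·8 = 255 ≡ 8.
  S_1 = Σ v_i α_i r_i = 11·7·11 + 10·4·2 + 3·11·4 + 9·1·6 + 6·6·8 = 1401 ≡ 10.
  α_i^2 mod 13 = [10, 3, 4, 1, 10].
  S_2 = Σ v_i α_i^2 r_i = 11·10·11 + 10·3·2 + 3·4·4 + 9·1·6 + 6·10·8 = 1852 ≡ 6.
  S = (8, 10, 6) ≠ 0, so r is not a codeword (an error is present).
Step 3: locate the error. For a single error e at position i, S_ℓ = v_i·e·α_i^ℓ, so α_err = S_1/S_0.
  S_0^{−1} = 8^{−1} = 5 (mod 13), so α_err = 10·5 = 50 ≡ 11 = α_3. Error position i = 3.
  Consistency check: S_2/S_1 = 6·4 = 24 ≡ 11 = α_err ✓ (single-error assumption holds).
Step 4: error magnitude e = S_0/v_3 = S_0·∏_{j≠3}(α_3 − α_j) = 8·9 = 72 ≡ 7 (mod 13).
Step 5: correct position 3: c_3 = r_3 − e = 4 − 7 ≡ 10 (mod 13). Hence c = [11, 2, 10, 6, 8].
  Check: interpolating c through the α_i gives m(x) = 3 + 3·x (degree < 2) with m(α_i) = c_i for every i, so c is indeed a codeword.


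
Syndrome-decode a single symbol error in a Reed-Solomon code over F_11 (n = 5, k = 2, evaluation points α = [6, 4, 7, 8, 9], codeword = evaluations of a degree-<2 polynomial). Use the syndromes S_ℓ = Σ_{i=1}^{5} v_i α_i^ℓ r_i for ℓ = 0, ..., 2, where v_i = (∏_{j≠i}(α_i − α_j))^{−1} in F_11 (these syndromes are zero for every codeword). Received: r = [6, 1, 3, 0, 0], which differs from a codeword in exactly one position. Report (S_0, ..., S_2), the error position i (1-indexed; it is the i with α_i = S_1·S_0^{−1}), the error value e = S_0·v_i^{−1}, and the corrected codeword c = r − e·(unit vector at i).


S = (10, 2, 7), error at position 5, error magnitude e = 3, c = [6, 1, 3, 0, 8].

Step 1: column multipliers v_i = (∏_{j≠i}(α_i − α_j))^{−1} mod 11.
  i = 1 (α = 6): (6−4)(6−7)(6−8)(6−9) = 2·(−1)·(−2)·(−3) = −12 ≡ 10, so v_1 = 10^{−1} = 10 (mod 11).
  i = 2 (α = 4): (4−6)(4−7)(4−8)(4−9) = (−2)·(−3)·(−4)·(−5) = 120 ≡ 10, so v_2 = 10^{−1} = 10 (mod 11).
  i = 3 (α = 7): (7−6)(7−4)(7−8)(7−9) = 1·3·(−1)·(−2) = 6 ≡ 6, so v_3 = 6^{−1} = 2 (mod 11).
  i = 4 (α = 8): (8−6)(8−4)(8−7)(8−9) = 2·4·1·(−1) = −8 ≡ 3, so v_4 = 3^{−1} = 4 (mod 11).
  i = 5 (α = 9): (9−6)(9−4)(9−7)(9−8) = 3·5·2·1 = 30 ≡ 8, so v_5 = 8^{−1} = 7 (mod 11).
  v = [10, 10, 2, 4, 7].
Step 2: syndromes of r = [6, 1, 3, 0, 0] (all sums mod 11).
  S_0 = Σ v_i r_i = 10·6 + 10·1 + 2·3 + 4·0 + 7·0 = 76 ≡ 10.
  S_1 = Σ v_i α_i r_i = 10·6·6 + 10·4·1 + 2·7·3 + 4·8·0 + 7·9·0 = 442 ≡ 2.
  α_i^2 mod 11 = [3, 5, 5, 9, 4].
  S_2 = Σ v_i α_i^2 r_i = 10·3·6 + 10·5·1 + 2·5·3 + 4·9·0 + 7·4·0 = 260 ≡ 7.
  S = (10, 2, 7) ≠ 0, so r is not a codeword (an error is present).
Step 3: locate the error. For a single error e at position i, S_ℓ = v_i·e·α_i^ℓ, so α_err = S_1/S_0.
  S_0^{−1} = 10^{−1} = 10 (mod 11), so α_err = 2·10 = 20 ≡ 9 = α_5. Error position i = 5.
  Consistency check: S_2/S_1 = 7·6 = 42 ≡ 9 = α_err ✓ (single-error assumption holds).
Step 4: error magnitude e = S_0/v_5 = S_0·∏_{j≠5}(α_5 − α_j) = 10·8 = 80 ≡ 3 (mod 11).
Step 5: correct position 5: c_5 = r_5 − e = 0 − 3 ≡ 8 (mod 11). Hence c = [6, 1, 3, 0, 8].
  Check: interpolating c through the α_i gives m(x) = 2 + 8·x (degree < 2) with m(α_i) = c_i for every i, so c is indeed a codeword.


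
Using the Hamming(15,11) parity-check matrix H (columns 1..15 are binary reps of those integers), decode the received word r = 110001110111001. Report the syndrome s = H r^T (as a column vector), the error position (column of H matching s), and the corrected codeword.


s = (1, 0, 0, 0)^T, error position = 8, corrected codeword c = 110001100111001

Compute s = H r^T mod 2 one row at a time:
  s_1 = 1 + 0 + 1 + 1 + 1 + 0 + 0 + 1 = 5 ≡ 1 (mod 2).
  s_2 = 0 + 0 + 1 + 1 + 1 + 0 + 0 + 1 = 4 ≡ 0 (mod 2).
  s_3 = 1 + 0 + 1 + 1 + 1 + 1 + 0 + 1 = 6 ≡ 0 (mod 2).
  s_4 = 1 + 0 + 0 + 1 + 0 + 1 + 0 + 1 = 4 ≡ 0 (mod 2).
s = (1, 0, 0, 0)^T — this equals column 8 of H (binary 1000), so error is at position 8.
Correct: flip bit 8 of r = 110001110111001 to get c = 110001100111001.


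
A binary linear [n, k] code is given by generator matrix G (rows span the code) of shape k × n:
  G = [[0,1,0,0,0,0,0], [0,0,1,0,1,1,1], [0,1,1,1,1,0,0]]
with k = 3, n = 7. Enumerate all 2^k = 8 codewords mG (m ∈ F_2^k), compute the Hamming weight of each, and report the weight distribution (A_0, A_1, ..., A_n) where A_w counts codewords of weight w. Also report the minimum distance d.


Weight distribution: A_0 = 1, A_1 = 1, A_3 = 2, A_4 = 3, A_5 = 1. Minimum distance d = 1.

Enumerate all 2^3 = 8 messages m ∈ F_2^3.
For each, compute codeword c = mG in F_2^7, then tally its weight.
  m = 000 → c = 0000000, weight = 0.
  m = 100 → c = 0100000, weight = 1.
  m = 010 → c = 0010111, weight = 4.
  m = 110 → c = 0110111, weight = 5.
  m = 001 → c = 0111100, weight = 4.
  m = 101 → c = 0011100, weight = 3.
  m = 011 → c = 0101011, weight = 4.
  m = 111 → c = 0001011, weight = 3.
Tally weights:
  weight 0: 1 codewords.
  weight 1: 1 codewords.
  weight 3: 2 codewords.
  weight 4: 3 codewords.
  weight 5: 1 codewords.
Minimum distance d = smallest w > 0 with A_w > 0 = 1.
Sanity: Σ A_w = 8 = 2^3 = 8 ✓.


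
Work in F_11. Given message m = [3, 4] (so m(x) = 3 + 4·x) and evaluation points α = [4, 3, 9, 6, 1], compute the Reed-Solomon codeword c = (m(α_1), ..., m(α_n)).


c = [8, 4, 6, 5, 7]

Message polynomial: m(x) = 3 + 4·x (mod 11).
For each evaluation point α_i, compute m(α_i) mod 11:
  α_1 = 4: Horner steps 4 → 8, so m(4) = 8.
  α_2 = 3: Horner steps 4 → 4, so m(3) = 4.
  α_3 = 9: Horner steps 4 → 6, so m(9) = 6.
  α_4 = 6: Horner steps 4 → 5, so m(6) = 5.
  α_5 = 1: Horner steps 4 → 7, so m(1) = 7.
Codeword c = [8, 4, 6, 5, 7] ∈ F_11^5.


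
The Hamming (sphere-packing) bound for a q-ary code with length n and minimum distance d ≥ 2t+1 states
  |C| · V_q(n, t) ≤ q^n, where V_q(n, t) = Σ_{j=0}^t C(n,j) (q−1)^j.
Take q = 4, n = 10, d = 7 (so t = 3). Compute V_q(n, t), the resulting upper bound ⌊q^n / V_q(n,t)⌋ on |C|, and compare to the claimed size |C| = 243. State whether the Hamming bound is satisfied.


V_q(n, t) = 3676, q^n = 1048576, Hamming bound = 285, |C| = 243 ≤ bound (satisfied).

Step 1: Compute V_q(n, t) = Σ_{j=0}^3 C(n, j) (q−1)^j.
  j = 0: C(10,0)·(3)^0 = 1·1 = 1.
  j = 1: C(10,1)·(3)^1 = 10·3 = 30.
  j = 2: C(10,2)·(3)^2 = 45·9 = 405.
  j = 3: C(10,3)·(3)^3 = 120·27 = 3240.
  V_q(n, t) = 1 + 30 + 405 + 3240 = 3676.
Step 2: q^n = 4^10 = 1048576.
Step 3: Hamming bound ⌊q^n / V_q(n,t)⌋ = ⌊1048576/3676⌋ = 285.
Step 4: Compare |C| = 243 to 285: satisfied.
The claimed |C| lies below the Hamming bound.


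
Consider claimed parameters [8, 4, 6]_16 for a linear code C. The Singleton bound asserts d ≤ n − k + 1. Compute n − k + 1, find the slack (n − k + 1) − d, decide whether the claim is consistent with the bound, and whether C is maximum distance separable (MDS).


Singleton RHS = n − k + 1 = 5, slack = -1, bound violated (no such code; not MDS).

Singleton bound: d ≤ n − k + 1.
Here n = 8, k = 4, so n − k + 1 = 5.
Given d = 6, check d ≤ 5: NO.
Slack = (n − k + 1) − d = -1.
The slack is negative: d = 6 exceeds n − k + 1 = 5 by 1, so the Singleton bound is violated and no linear [8, 4, 6]_16 code can exist. In particular it is not MDS (MDS requires d = n − k + 1 exactly).
Description: the claimed parameters are [8, 4, 6]_16; such a code would be impossible (violates the Singleton bound).


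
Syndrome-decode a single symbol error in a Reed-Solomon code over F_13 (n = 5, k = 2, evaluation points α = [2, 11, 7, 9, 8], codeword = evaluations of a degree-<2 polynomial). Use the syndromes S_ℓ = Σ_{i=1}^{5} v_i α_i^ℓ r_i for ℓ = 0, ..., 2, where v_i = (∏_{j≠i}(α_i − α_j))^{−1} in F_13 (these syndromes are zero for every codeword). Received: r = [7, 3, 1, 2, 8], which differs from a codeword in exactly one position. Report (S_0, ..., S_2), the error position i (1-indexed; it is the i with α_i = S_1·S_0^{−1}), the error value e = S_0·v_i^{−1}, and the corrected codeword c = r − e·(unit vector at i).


S = (3, 6, 12), error at position 1, error magnitude e = 2, c = [5, 3, 1, 2, 8].

Step 1: column multipliers v_i = (∏_{j≠i}(α_i − α_j))^{−1} mod 13.
  i = 1 (α = 2): (2−11)(2−7)(2−9)(2−8) = (−9)·(−5)·(−7)·(−6) = 1890 ≡ 5, so v_1 = 5^{−1} = 8 (mod 13).
  i = 2 (α = 11): (11−2)(11−7)(11−9)(11−8) = 9·4·2·3 = 216 ≡ 8, so v_2 = 8^{−1} = 5 (mod 13).
  i = 3 (α = 7): (7−2)(7−11)(7−9)(7−8) = 5·(−4)·(−2)·(−1) = −40 ≡ 12, so v_3 = 12^{−1} = 12 (mod 13).
  i = 4 (α = 9): (9−2)(9−11)(9−7)(9−8) = 7·(−2)·2·1 = −28 ≡ 11, so v_4 = 11^{−1} = 6 (mod 13).
  i = 5 (α = 8): (8−2)(8−11)(8−7)(8−9) = 6·(−3)·1·(−1) = 18 ≡ 5, so v_5 = 5^{−1} = 8 (mod 13).
  v = [8, 5, 12, 6, 8].
Step 2: syndromes of r = [7, 3, 1, 2, 8] (all sums mod 13).
  S_0 = Σ v_i r_i = 8·7 + 5·3 + 12·1 + 6·2 + 8·8 = 159 ≡ 3.
  S_1 = Σ v_i α_i r_i = 8·2·7 + 5·11·3 + 12·7·1 + 6·9·2 + 8·8·8 = 981 ≡ 6.
  α_i^2 mod 13 = [4, 4, 10, 3, 12].
  S_2 = Σ v_i α_i^2 r_i = 8·4·7 + 5·4·3 + 12·10·1 + 6·3·2 + 8·12·8 = 1208 ≡ 12.
  S = (3, 6, 12) ≠ 0, so r is not a codeword (an error is present).
Step 3: locate the error. For a single error e at position i, S_ℓ = v_i·e·α_i^ℓ, so α_err = S_1/S_0.
  S_0^{−1} = 3^{−1} = 9 (mod 13), so α_err = 6·9 = 54 ≡ 2 = α_1. Error position i = 1.
  Consistency check: S_2/S_1 = 12·11 = 132 ≡ 2 = α_err ✓ (single-error assumption holds).
Step 4: error magnitude e = S_0/v_1 = S_0·∏_{j≠1}(α_1 − α_j) = 3·5 = 15 ≡ 2 (mod 13).
Step 5: correct position 1: c_1 = r_1 − e = 7 − 2 ≡ 5 (mod 13). Hence c = [5, 3, 1, 2, 8].
  Check: interpolating c through the α_i gives m(x) = 4 + 7·x (degree < 2) with m(α_i) = c_i for every i, so c is indeed a codeword.


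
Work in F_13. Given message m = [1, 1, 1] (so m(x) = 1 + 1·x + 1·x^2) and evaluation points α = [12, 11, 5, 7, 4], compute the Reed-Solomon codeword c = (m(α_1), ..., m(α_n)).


c = [1, 3, 5, 5, 8]

Message polynomial: m(x) = 1 + 1·x + 1·x^2 (mod 13).
For each evaluation point α_i, compute m(α_i) mod 13:
  α_1 = 12: Horner steps 1 → 0 → 1, so m(12) = 1.
  α_2 = 11: Horner steps 1 → 12 → 3, so m(11) = 3.
  α_3 = 5: Horner steps 1 → 6 → 5, so m(5) = 5.
  α_4 = 7: Horner steps 1 → 8 → 5, so m(7) = 5.
  α_5 = 4: Horner steps 1 → 5 → 8, so m(4) = 8.
Codeword c = [1, 3, 5, 5, 8] ∈ F_13^5.


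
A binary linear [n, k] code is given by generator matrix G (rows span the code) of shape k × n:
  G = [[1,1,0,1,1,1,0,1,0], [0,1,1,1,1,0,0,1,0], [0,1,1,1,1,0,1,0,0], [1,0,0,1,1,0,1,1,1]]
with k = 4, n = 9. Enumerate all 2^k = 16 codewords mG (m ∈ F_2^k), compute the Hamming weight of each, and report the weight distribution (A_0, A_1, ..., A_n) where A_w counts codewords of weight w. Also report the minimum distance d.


Weight distribution: A_0 = 1, A_2 = 1, A_3 = 1, A_4 = 3, A_5 = 6, A_6 = 3, A_7 = 1. Minimum distance d = 2.

Enumerate all 2^4 = 16 messages m ∈ F_2^4.
For each, compute codeword c = mG in F_2^9, then tally its weight.
  m = 0000 → c = 000000000, weight = 0.
  m = 1000 → c = 110111010, weight = 6.
  m = 0100 → c = 011110010, weight = 5.
  m = 1100 → c = 101001000, weight = 3.
  m = 0010 → c = 011110100, weight = 5.
  m = 1010 → c = 101001110, weight = 5.
  m = 0110 → c = 000000110, weight = 2.
  m = 1110 → c = 110111100, weight = 6.
  m = 0001 → c = 100110111, weight = 6.
  m = 1001 → c = 010001101, weight = 4.
  m = 0101 → c = 111000101, weight = 5.
  m = 1101 → c = 001111111, weight = 7.
  m = 0011 → c = 111000011, weight = 5.
  m = 1011 → c = 001111001, weight = 5.
  m = 0111 → c = 100110001, weight = 4.
  m = 1111 → c = 010001011, weight = 4.
Tally weights:
  weight 0: 1 codewords.
  weight 2: 1 codewords.
  weight 3: 1 codewords.
  weight 4: 3 codewords.
  weight 5: 6 codewords.
  weight 6: 3 codewords.
  weight 7: 1 codewords.
Minimum distance d = smallest w > 0 with A_w > 0 = 2.
Sanity: Σ A_w = 16 = 2^4 = 16 ✓.


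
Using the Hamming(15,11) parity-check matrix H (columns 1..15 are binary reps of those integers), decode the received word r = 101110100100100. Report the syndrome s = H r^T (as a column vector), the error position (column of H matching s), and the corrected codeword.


s = (0, 0, 1, 1)^T, error position = 3, corrected codeword c = 100110100100100

Compute s = H r^T mod 2 one row at a time:
  s_1 = 0 + 0 + 1 + 0 + 0 + 1 + 0 + 0 = 2 ≡ 0 (mod 2).
  s_2 = 1 + 1 + 0 + 1 + 0 + 1 + 0 + 0 = 4 ≡ 0 (mod 2).
  s_3 = 0 + 1 + 0 + 1 + 1 + 0 + 0 + 0 = 3 ≡ 1 (mod 2).
  s_4 = 1 + 1 + 1 + 1 + 0 + 0 + 1 + 0 = 5 ≡ 1 (mod 2).
s = (0, 0, 1, 1)^T — this equals column 3 of H (binary 0011), so error is at position 3.
Correct: flip bit 3 of r = 101110100100100 to get c = 100110100100100.


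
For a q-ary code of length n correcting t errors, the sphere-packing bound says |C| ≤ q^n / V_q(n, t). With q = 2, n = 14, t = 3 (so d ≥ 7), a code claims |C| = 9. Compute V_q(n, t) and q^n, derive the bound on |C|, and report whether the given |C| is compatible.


V_q(n, t) = 470, q^n = 16384, Hamming bound = 34, |C| = 9 ≤ bound (satisfied).

Step 1: Compute V_q(n, t) = Σ_{j=0}^3 C(n, j) (q−1)^j.
  j = 0: C(14,0)·(1)^0 = 1·1 = 1.
  j = 1: C(14,1)·(1)^1 = 14·1 = 14.
  j = 2: C(14,2)·(1)^2 = 91·1 = 91.
  j = 3: C(14,3)·(1)^3 = 364·1 = 364.
  V_q(n, t) = 1 + 14 + 91 + 364 = 470.
Step 2: q^n = 2^14 = 16384.
Step 3: Hamming bound ⌊q^n / V_q(n,t)⌋ = ⌊16384/470⌋ = 34.
Step 4: Compare |C| = 9 to 34: satisfied.
The claimed |C| lies below the Hamming bound.


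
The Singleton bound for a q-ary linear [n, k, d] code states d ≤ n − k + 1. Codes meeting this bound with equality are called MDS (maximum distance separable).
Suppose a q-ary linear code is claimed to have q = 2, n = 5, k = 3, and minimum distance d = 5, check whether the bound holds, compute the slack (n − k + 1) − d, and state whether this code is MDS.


Singleton RHS = n − k + 1 = 3, slack = -2, bound violated (no such code; not MDS).

Singleton bound: d ≤ n − k + 1.
Here n = 5, k = 3, so n − k + 1 = 3.
Given d = 5, check d ≤ 3: NO.
Slack = (n − k + 1) − d = -2.
The slack is negative: d = 5 exceeds n − k + 1 = 3 by 2, so the Singleton bound is violated and no linear [5, 3, 5]_2 code can exist. In particular it is not MDS (MDS requires d = n − k + 1 exactly).
Description: the claimed parameters are [5, 3, 5]_2; such a code would be impossible (violates the Singleton bound).


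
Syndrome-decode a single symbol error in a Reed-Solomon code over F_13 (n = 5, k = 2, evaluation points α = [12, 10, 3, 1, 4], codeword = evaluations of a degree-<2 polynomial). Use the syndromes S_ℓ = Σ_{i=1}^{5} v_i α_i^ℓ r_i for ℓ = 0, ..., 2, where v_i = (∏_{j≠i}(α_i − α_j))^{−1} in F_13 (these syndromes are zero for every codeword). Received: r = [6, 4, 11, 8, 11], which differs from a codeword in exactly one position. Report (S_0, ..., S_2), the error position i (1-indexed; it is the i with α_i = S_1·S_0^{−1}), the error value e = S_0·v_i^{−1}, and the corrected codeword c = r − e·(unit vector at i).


S = (10, 4, 12), error at position 3, error magnitude e = 1, c = [6, 4, 10, 8, 11].

Step 1: column multipliers v_i = (∏_{j≠i}(α_i − α_j))^{−1} mod 13.
  i = 1 (α = 12): (12−10)(12−3)(12−1)(12−4) = 2·9·11·8 = 1584 ≡ 11, so v_1 = 11^{−1} = 6 (mod 13).
  i = 2 (α = 10): (10−12)(10−3)(10−1)(10−4) = (−2)·7·9·6 = −756 ≡ 11, so v_2 = 11^{−1} = 6 (mod 13).
  i = 3 (α = 3): (3−12)(3−10)(3−1)(3−4) = (−9)·(−7)·2·(−1) = −126 ≡ 4, so v_3 = 4^{−1} = 10 (mod 13).
  i = 4 (α = 1): (1−12)(1−10)(1−3)(1−4) = (−11)·(−9)·(−2)·(−3) = 594 ≡ 9, so v_4 = 9^{−1} = 3 (mod 13).
  i = 5 (α = 4): (4−12)(4−10)(4−3)(4−1) = (−8)·(−6)·1·3 = 144 ≡ 1, so v_5 = 1^{−1} = 1 (mod 13).
  v = [6, 6, 10, 3, 1].
Step 2: syndromes of r = [6, 4, 11, 8, 11] (all sums mod 13).
  S_0 = Σ v_i r_i = 6·6 + 6·4 + 10·11 + 3·8 + 1·11 = 205 ≡ 10.
  S_1 = Σ v_i α_i r_i = 6·12·6 + 6·10·4 + 10·3·11 + 3·1·8 + 1·4·11 = 1070 ≡ 4.
  α_i^2 mod 13 = [1, 9, 9, 1, 3].
  S_2 = Σ v_i α_i^2 r_i = 6·1·6 + 6·9·4 + 10·9·11 + 3·1·8 + 1·3·11 = 1299 ≡ 12.
  S = (10, 4, 12) ≠ 0, so r is not a codeword (an error is present).
Step 3: locate the error. For a single error e at position i, S_ℓ = v_i·e·α_i^ℓ, so α_err = S_1/S_0.
  S_0^{−1} = 10^{−1} = 4 (mod 13), so α_err = 4·4 = 16 ≡ 3 = α_3. Error position i = 3.
  Consistency check: S_2/S_1 = 12·10 = 120 ≡ 3 = α_err ✓ (single-error assumption holds).
Step 4: error magnitude e = S_0/v_3 = S_0·∏_{j≠3}(α_3 − α_j) = 10·4 = 40 ≡ 1 (mod 13).
Step 5: correct position 3: c_3 = r_3 − e = 11 − 1 ≡ 10 (mod 13). Hence c = [6, 4, 10, 8, 11].
  Check: interpolating c through the α_i gives m(x) = 7 + 1·x (degree < 2) with m(α_i) = c_i for every i, so c is indeed a codeword.


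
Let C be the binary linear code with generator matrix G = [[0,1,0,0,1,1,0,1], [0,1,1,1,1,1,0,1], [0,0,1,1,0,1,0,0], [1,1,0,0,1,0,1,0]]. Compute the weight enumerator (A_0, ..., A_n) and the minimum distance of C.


Weight distribution: A_0 = 1, A_1 = 1, A_2 = 1, A_3 = 3, A_4 = 3, A_5 = 3, A_6 = 3, A_7 = 1. Minimum distance d = 1.

Enumerate all 2^4 = 16 messages m ∈ F_2^4.
For each, compute codeword c = mG in F_2^8, then tally its weight.
  m = 0000 → c = 00000000, weight = 0.
  m = 1000 → c = 01001101, weight = 4.
  m = 0100 → c = 01111101, weight = 6.
  m = 1100 → c = 00110000, weight = 2.
  m = 0010 → c = 00110100, weight = 3.
  m = 1010 → c = 01111001, weight = 5.
  m = 0110 → c = 01001001, weight = 3.
  m = 1110 → c = 00000100, weight = 1.
  m = 0001 → c = 11001010, weight = 4.
  m = 1001 → c = 10000111, weight = 4.
  m = 0101 → c = 10110111, weight = 6.
  m = 1101 → c = 11111010, weight = 6.
  m = 0011 → c = 11111110, weight = 7.
  m = 1011 → c = 10110011, weight = 5.
  m = 0111 → c = 10000011, weight = 3.
  m = 1111 → c = 11001110, weight = 5.
Tally weights:
  weight 0: 1 codewords.
  weight 1: 1 codewords.
  weight 2: 1 codewords.
  weight 3: 3 codewords.
  weight 4: 3 codewords.
  weight 5: 3 codewords.
  weight 6: 3 codewords.
  weight 7: 1 codewords.
Minimum distance d = smallest w > 0 with A_w > 0 = 1.
Sanity: Σ A_w = 16 = 2^4 = 16 ✓.


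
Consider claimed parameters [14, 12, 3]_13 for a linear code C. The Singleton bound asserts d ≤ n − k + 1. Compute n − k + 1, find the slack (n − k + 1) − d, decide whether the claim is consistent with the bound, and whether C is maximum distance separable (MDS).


Singleton RHS = n − k + 1 = 3, slack = 0, bound satisfied, MDS.

Singleton bound: d ≤ n − k + 1.
Here n = 14, k = 12, so n − k + 1 = 3.
Given d = 3, check d ≤ 3: YES.
Slack = (n − k + 1) − d = 0.
The code is MDS (slack = 0).
Description: the claimed parameters are [14, 12, 3]_13; such a code would be MDS (meets Singleton bound).


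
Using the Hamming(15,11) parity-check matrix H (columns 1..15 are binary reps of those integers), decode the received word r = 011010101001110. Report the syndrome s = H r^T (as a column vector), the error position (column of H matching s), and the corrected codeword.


s = (0, 1, 0, 1)^T, error position = 5, corrected codeword c = 011000101001110

Compute s = H r^T mod 2 one row at a time:
  s_1 = 0 + 1 + 0 + 0 + 1 + 1 + 1 + 0 = 4 ≡ 0 (mod 2).
  s_2 = 0 + 1 + 0 + 1 + 1 + 1 + 1 + 0 = 5 ≡ 1 (mod 2).
  s_3 = 1 + 1 + 0 + 1 + 0 + 0 + 1 + 0 = 4 ≡ 0 (mod 2).
  s_4 = 0 + 1 + 1 + 1 + 1 + 0 + 1 + 0 = 5 ≡ 1 (mod 2).
s = (0, 1, 0, 1)^T — this equals column 5 of H (binary 0101), so error is at position 5.
Correct: flip bit 5 of r = 011010101001110 to get c = 011000101001110.


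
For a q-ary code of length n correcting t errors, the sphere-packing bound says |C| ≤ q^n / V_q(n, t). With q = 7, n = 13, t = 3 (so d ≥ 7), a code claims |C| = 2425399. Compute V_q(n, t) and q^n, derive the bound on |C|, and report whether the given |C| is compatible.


V_q(n, t) = 64663, q^n = 96889010407, Hamming bound = 1498368, |C| = 2425399 > bound (violated).

Step 1: Compute V_q(n, t) = Σ_{j=0}^3 C(n, j) (q−1)^j.
  j = 0: C(13,0)·(6)^0 = 1·1 = 1.
  j = 1: C(13,1)·(6)^1 = 13·6 = 78.
  j = 2: C(13,2)·(6)^2 = 78·36 = 2808.
  j = 3: C(13,3)·(6)^3 = 286·216 = 61776.
  V_q(n, t) = 1 + 78 + 2808 + 61776 = 64663.
Step 2: q^n = 7^13 = 96889010407.
Step 3: Hamming bound ⌊q^n / V_q(n,t)⌋ = ⌊96889010407/64663⌋ = 1498368.
Step 4: Compare |C| = 2425399 to 1498368: violated.
The claimed |C| lies above the Hamming bound, so no 7-ary code of length 13 with d ≥ 7 can have 2425399 codewords.


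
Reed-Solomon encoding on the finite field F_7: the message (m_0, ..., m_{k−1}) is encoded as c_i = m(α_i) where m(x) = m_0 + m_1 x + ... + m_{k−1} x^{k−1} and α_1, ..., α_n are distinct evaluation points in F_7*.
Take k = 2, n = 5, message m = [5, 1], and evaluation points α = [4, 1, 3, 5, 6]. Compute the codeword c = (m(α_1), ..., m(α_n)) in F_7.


c = [2, 6, 1, 3, 4]

Message polynomial: m(x) = 5 + 1·x (mod 7).
For each evaluation point α_i, compute m(α_i) mod 7:
  α_1 = 4: Horner steps 1 → 2, so m(4) = 2.
  α_2 = 1: Horner steps 1 → 6, so m(1) = 6.
  α_3 = 3: Horner steps 1 → 1, so m(3) = 1.
  α_4 = 5: Horner steps 1 → 3, so m(5) = 3.
  α_5 = 6: Horner steps 1 → 4, so m(6) = 4.
Codeword c = [2, 6, 1, 3, 4] ∈ F_7^5.


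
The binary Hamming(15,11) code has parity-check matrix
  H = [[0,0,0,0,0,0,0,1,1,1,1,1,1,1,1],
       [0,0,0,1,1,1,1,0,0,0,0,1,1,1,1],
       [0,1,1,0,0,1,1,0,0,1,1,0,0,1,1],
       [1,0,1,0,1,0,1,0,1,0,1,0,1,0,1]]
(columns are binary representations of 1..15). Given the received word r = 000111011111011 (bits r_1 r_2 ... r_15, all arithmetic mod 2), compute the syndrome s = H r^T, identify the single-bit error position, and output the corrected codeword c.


s = (1, 0, 1, 0)^T, error position = 10, corrected codeword c = 000111011011011

Compute s = H r^T mod 2 one row at a time:
  s_1 = 1 + 1 + 1 + 1 + 1 + 0 + 1 + 1 = 7 ≡ 1 (mod 2).
  s_2 = 1 + 1 + 1 + 0 + 1 + 0 + 1 + 1 = 6 ≡ 0 (mod 2).
  s_3 = 0 + 0 + 1 + 0 + 1 + 1 + 1 + 1 = 5 ≡ 1 (mod 2).
  s_4 = 0 + 0 + 1 + 0 + 1 + 1 + 0 + 1 = 4 ≡ 0 (mod 2).
s = (1, 0, 1, 0)^T — this equals column 10 of H (binary 1010), so error is at position 10.
Correct: flip bit 10 of r = 000111011111011 to get c = 000111011011011.


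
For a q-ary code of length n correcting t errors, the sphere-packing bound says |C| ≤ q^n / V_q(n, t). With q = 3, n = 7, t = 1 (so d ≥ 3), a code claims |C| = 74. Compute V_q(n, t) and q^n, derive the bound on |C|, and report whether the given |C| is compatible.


V_q(n, t) = 15, q^n = 2187, Hamming bound = 145, |C| = 74 ≤ bound (satisfied).

Step 1: Compute V_q(n, t) = Σ_{j=0}^1 C(n, j) (q−1)^j.
  j = 0: C(7,0)·(2)^0 = 1·1 = 1.
  j = 1: C(7,1)·(2)^1 = 7·2 = 14.
  V_q(n, t) = 1 + 14 = 15.
Step 2: q^n = 3^7 = 2187.
Step 3: Hamming bound ⌊q^n / V_q(n,t)⌋ = ⌊2187/15⌋ = 145.
Step 4: Compare |C| = 74 to 145: satisfied.
The claimed |C| lies below the Hamming bound.


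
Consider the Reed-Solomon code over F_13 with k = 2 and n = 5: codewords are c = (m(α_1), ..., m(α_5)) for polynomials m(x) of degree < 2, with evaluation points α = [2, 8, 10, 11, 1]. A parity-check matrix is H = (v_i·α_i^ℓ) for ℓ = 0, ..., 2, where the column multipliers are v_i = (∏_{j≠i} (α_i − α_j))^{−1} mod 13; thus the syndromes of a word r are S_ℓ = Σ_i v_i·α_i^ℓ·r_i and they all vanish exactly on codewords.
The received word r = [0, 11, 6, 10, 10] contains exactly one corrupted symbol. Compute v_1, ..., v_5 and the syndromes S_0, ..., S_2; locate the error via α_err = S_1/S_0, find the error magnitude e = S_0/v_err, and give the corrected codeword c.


S = (11, 11, 11), error at position 5, error magnitude e = 1, c = [0, 11, 6, 10, 9].

Step 1: column multipliers v_i = (∏_{j≠i}(α_i − α_j))^{−1} mod 13.
  i = 1 (α = 2): (2−8)(2−10)(2−11)(2−1) = (−6)·(−8)·(−9)·1 = −432 ≡ 10, so v_1 = 10^{−1} = 4 (mod 13).
  i = 2 (α = 8): (8−2)(8−10)(8−11)(8−1) = 6·(−2)·(−3)·7 = 252 ≡ 5, so v_2 = 5^{−1} = 8 (mod 13).
  i = 3 (α = 10): (10−2)(10−8)(10−11)(10−1) = 8·2·(−1)·9 = −144 ≡ 12, so v_3 = 12^{−1} = 12 (mod 13).
  i = 4 (α = 11): (11−2)(11−8)(11−10)(11−1) = 9·3·1·10 = 270 ≡ 10, so v_4 = 10^{−1} = 4 (mod 13).
  i = 5 (α = 1): (1−2)(1−8)(1−10)(1−11) = (−1)·(−7)·(−9)·(−10) = 630 ≡ 6, so v_5 = 6^{−1} = 11 (mod 13).
  v = [4, 8, 12, 4, 11].
Step 2: syndromes of r = [0, 11, 6, 10, 10] (all sums mod 13).
  S_0 = Σ v_i r_i = 4·0 + 8·11 + 12·6 + 4·10 + 11·10 = 310 ≡ 11.
  S_1 = Σ v_i α_i r_i = 4·2·0 + 8·8·11 + 12·10·6 + 4·11·10 + 11·1·10 = 1974 ≡ 11.
  α_i^2 mod 13 = [4, 12, 9, 4, 1].
  S_2 = Σ v_i α_i^2 r_i = 4·4·0 + 8·12·11 + 12·9·6 + 4·4·10 + 11·1·10 = 1974 ≡ 11.
  S = (11, 11, 11) ≠ 0, so r is not a codeword (an error is present).
Step 3: locate the error. For a single error e at position i, S_ℓ = v_i·e·α_i^ℓ, so α_err = S_1/S_0.
  S_0^{−1} = 11^{−1} = 6 (mod 13), so α_err = 11·6 = 66 ≡ 1 = α_5. Error position i = 5.
  Consistency check: S_2/S_1 = 11·6 = 66 ≡ 1 = α_err ✓ (single-error assumption holds).
Step 4: error magnitude e = S_0/v_5 = S_0·∏_{j≠5}(α_5 − α_j) = 11·6 = 66 ≡ 1 (mod 13).
Step 5: correct position 5: c_5 = r_5 − e = 10 − 1 ≡ 9 (mod 13). Hence c = [0, 11, 6, 10, 9].
  Check: interpolating c through the α_i gives m(x) = 5 + 4·x (degree < 2) with m(α_i) = c_i for every i, so c is indeed a codeword.


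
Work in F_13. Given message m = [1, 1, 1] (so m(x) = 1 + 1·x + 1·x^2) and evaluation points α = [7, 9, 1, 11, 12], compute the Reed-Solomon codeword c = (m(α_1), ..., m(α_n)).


c = [5, 0, 3, 3, 1]

Message polynomial: m(x) = 1 + 1·x + 1·x^2 (mod 13).
For each evaluation point α_i, compute m(α_i) mod 13:
  α_1 = 7: Horner steps 1 → 8 → 5, so m(7) = 5.
  α_2 = 9: Horner steps 1 → 10 → 0, so m(9) = 0.
  α_3 = 1: Horner steps 1 → 2 → 3, so m(1) = 3.
  α_4 = 11: Horner steps 1 → 12 → 3, so m(11) = 3.
  α_5 = 12: Horner steps 1 → 0 → 1, so m(12) = 1.
Codeword c = [5, 0, 3, 3, 1] ∈ F_13^5.


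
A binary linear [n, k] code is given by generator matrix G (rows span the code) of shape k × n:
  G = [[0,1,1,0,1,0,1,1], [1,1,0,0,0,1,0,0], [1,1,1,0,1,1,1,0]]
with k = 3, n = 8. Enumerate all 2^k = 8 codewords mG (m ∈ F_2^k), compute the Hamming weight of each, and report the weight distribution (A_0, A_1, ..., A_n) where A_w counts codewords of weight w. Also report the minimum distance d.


Weight distribution: A_0 = 1, A_2 = 1, A_3 = 3, A_5 = 1, A_6 = 2. Minimum distance d = 2.

Enumerate all 2^3 = 8 messages m ∈ F_2^3.
For each, compute codeword c = mG in F_2^8, then tally its weight.
  m = 000 → c = 00000000, weight = 0.
  m = 100 → c = 01101011, weight = 5.
  m = 010 → c = 11000100, weight = 3.
  m = 110 → c = 10101111, weight = 6.
  m = 001 → c = 11101110, weight = 6.
  m = 101 → c = 10000101, weight = 3.
  m = 011 → c = 00101010, weight = 3.
  m = 111 → c = 01000001, weight = 2.
Tally weights:
  weight 0: 1 codewords.
  weight 2: 1 codewords.
  weight 3: 3 codewords.
  weight 5: 1 codewords.
  weight 6: 2 codewords.
Minimum distance d = smallest w > 0 with A_w > 0 = 2.
Sanity: Σ A_w = 8 = 2^3 = 8 ✓.


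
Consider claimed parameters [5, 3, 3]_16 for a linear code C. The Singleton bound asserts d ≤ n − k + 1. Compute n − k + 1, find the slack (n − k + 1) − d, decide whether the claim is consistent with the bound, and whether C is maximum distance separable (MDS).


Singleton RHS = n − k + 1 = 3, slack = 0, bound satisfied, MDS.

Singleton bound: d ≤ n − k + 1.
Here n = 5, k = 3, so n − k + 1 = 3.
Given d = 3, check d ≤ 3: YES.
Slack = (n − k + 1) − d = 0.
The code is MDS (slack = 0).
Description: the claimed parameters are [5, 3, 3]_16; such a code would be MDS (meets Singleton bound).


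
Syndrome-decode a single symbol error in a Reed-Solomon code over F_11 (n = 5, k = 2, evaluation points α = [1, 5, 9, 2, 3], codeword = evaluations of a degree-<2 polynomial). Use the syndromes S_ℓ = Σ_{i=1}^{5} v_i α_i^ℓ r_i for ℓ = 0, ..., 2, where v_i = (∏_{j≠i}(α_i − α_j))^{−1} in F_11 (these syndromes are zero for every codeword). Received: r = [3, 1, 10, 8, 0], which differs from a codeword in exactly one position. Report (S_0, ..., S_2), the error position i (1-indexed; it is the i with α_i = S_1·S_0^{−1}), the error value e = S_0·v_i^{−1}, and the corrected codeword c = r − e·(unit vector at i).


S = (10, 8, 2), error at position 5, error magnitude e = 9, c = [3, 1, 10, 8, 2].

Step 1: column multipliers v_i = (∏_{j≠i}(α_i − α_j))^{−1} mod 11.
  i = 1 (α = 1): (1−5)(1−9)(1−2)(1−3) = (−4)·(−8)·(−1)·(−2) = 64 ≡ 9, so v_1 = 9^{−1} = 5 (mod 11).
  i = 2 (α = 5): (5−1)(5−9)(5−2)(5−3) = 4·(−4)·3·2 = −96 ≡ 3, so v_2 = 3^{−1} = 4 (mod 11).
  i = 3 (α = 9): (9−1)(9−5)(9−2)(9−3) = 8·4·7·6 = 1344 ≡ 2, so v_3 = 2^{−1} = 6 (mod 11).
  i = 4 (α = 2): (2−1)(2−5)(2−9)(2−3) = 1·(−3)·(−7)·(−1) = −21 ≡ 1, so v_4 = 1^{−1} = 1 (mod 11).
  i = 5 (α = 3): (3−1)(3−5)(3−9)(3−2) = 2·(−2)·(−6)·1 = 24 ≡ 2, so v_5 = 2^{−1} = 6 (mod 11).
  v = [5, 4, 6, 1, 6].
Step 2: syndromes of r = [3, 1, 10, 8, 0] (all sums mod 11).
  S_0 = Σ v_i r_i = 5·3 + 4·1 + 6·10 + 1·8 + 6·0 = 87 ≡ 10.
  S_1 = Σ v_i α_i r_i = 5·1·3 + 4·5·1 + 6·9·10 + 1·2·8 + 6·3·0 = 591 ≡ 8.
  α_i^2 mod 11 = [1, 3, 4, 4, 9].
  S_2 = Σ v_i α_i^2 r_i = 5·1·3 + 4·3·1 + 6·4·10 + 1·4·8 + 6·9·0 = 299 ≡ 2.
  S = (10, 8, 2) ≠ 0, so r is not a codeword (an error is present).
Step 3: locate the error. For a single error e at position i, S_ℓ = v_i·e·α_i^ℓ, so α_err = S_1/S_0.
  S_0^{−1} = 10^{−1} = 10 (mod 11), so α_err = 8·10 = 80 ≡ 3 = α_5. Error position i = 5.
  Consistency check: S_2/S_1 = 2·7 = 14 ≡ 3 = α_err ✓ (single-error assumption holds).
Step 4: error magnitude e = S_0/v_5 = S_0·∏_{j≠5}(α_5 − α_j) = 10·2 = 20 ≡ 9 (mod 11).
Step 5: correct position 5: c_5 = r_5 − e = 0 − 9 ≡ 2 (mod 11). Hence c = [3, 1, 10, 8, 2].
  Check: interpolating c through the α_i gives m(x) = 9 + 5·x (degree < 2) with m(α_i) = c_i for every i, so c is indeed a codeword.


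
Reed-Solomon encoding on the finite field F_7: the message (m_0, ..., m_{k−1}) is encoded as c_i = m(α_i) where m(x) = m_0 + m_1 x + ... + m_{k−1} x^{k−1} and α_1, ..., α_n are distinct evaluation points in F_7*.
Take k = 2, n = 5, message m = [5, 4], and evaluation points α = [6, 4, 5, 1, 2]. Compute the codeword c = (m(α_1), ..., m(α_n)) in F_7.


c = [1, 0, 4, 2, 6]

Message polynomial: m(x) = 5 + 4·x (mod 7).
For each evaluation point α_i, compute m(α_i) mod 7:
  α_1 = 6: Horner steps 4 → 1, so m(6) = 1.
  α_2 = 4: Horner steps 4 → 0, so m(4) = 0.
  α_3 = 5: Horner steps 4 → 4, so m(5) = 4.
  α_4 = 1: Horner steps 4 → 2, so m(1) = 2.
  α_5 = 2: Horner steps 4 → 6, so m(2) = 6.
Codeword c = [1, 0, 4, 2, 6] ∈ F_7^5.


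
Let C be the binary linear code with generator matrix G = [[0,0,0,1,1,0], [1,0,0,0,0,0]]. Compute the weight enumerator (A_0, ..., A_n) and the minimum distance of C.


Weight distribution: A_0 = 1, A_1 = 1, A_2 = 1, A_3 = 1. Minimum distance d = 1.

Enumerate all 2^2 = 4 messages m ∈ F_2^2.
For each, compute codeword c = mG in F_2^6, then tally its weight.
  m = 00 → c = 000000, weight = 0.
  m = 10 → c = 000110, weight = 2.
  m = 01 → c = 100000, weight = 1.
  m = 11 → c = 100110, weight = 3.
Tally weights:
  weight 0: 1 codewords.
  weight 1: 1 codewords.
  weight 2: 1 codewords.
  weight 3: 1 codewords.
Minimum distance d = smallest w > 0 with A_w > 0 = 1.
Sanity: Σ A_w = 4 = 2^2 = 4 ✓.


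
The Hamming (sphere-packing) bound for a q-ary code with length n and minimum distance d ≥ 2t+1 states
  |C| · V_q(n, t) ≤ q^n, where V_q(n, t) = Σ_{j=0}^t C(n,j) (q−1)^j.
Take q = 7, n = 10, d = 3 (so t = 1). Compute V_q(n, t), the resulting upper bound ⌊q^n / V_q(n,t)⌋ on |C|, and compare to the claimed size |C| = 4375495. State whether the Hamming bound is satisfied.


V_q(n, t) = 61, q^n = 282475249, Hamming bound = 4630741, |C| = 4375495 ≤ bound (satisfied).

Step 1: Compute V_q(n, t) = Σ_{j=0}^1 C(n, j) (q−1)^j.
  j = 0: C(10,0)·(6)^0 = 1·1 = 1.
  j = 1: C(10,1)·(6)^1 = 10·6 = 60.
  V_q(n, t) = 1 + 60 = 61.
Step 2: q^n = 7^10 = 282475249.
Step 3: Hamming bound ⌊q^n / V_q(n,t)⌋ = ⌊282475249/61⌋ = 4630741.
Step 4: Compare |C| = 4375495 to 4630741: satisfied.
The claimed |C| lies below the Hamming bound.


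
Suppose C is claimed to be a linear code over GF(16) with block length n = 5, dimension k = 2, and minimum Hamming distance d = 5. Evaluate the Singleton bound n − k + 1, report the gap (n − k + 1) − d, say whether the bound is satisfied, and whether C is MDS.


Singleton RHS = n − k + 1 = 4, slack = -1, bound violated (no such code; not MDS).

Singleton bound: d ≤ n − k + 1.
Here n = 5, k = 2, so n − k + 1 = 4.
Given d = 5, check d ≤ 4: NO.
Slack = (n − k + 1) − d = -1.
The slack is negative: d = 5 exceeds n − k + 1 = 4 by 1, so the Singleton bound is violated and no linear [5, 2, 5]_16 code can exist. In particular it is not MDS (MDS requires d = n − k + 1 exactly).
Description: the claimed parameters are [5, 2, 5]_16; such a code would be impossible (violates the Singleton bound).


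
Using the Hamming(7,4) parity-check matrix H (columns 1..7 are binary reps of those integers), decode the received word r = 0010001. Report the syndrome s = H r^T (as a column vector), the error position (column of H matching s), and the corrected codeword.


s = (1, 0, 0)^T, error position = 4, corrected codeword c = 0011001

Compute s = H r^T mod 2 one row at a time:
  s_1 = 0 + 0 + 0 + 1 = 1 ≡ 1 (mod 2).
  s_2 = 0 + 1 + 0 + 1 = 2 ≡ 0 (mod 2).
  s_3 = 0 + 1 + 0 + 1 = 2 ≡ 0 (mod 2).
s = (1, 0, 0)^T — this equals column 4 of H (binary 100), so error is at position 4.
Correct: flip bit 4 of r = 0010001 to get c = 0011001.


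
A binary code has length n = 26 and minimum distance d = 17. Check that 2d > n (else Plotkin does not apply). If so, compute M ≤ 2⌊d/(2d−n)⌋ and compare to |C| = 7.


Plotkin bound M ≤ 4; given |C| = 7 > bound (violated).

Check applicability: 2d = 34, n = 26.
2d − n = 8 > 0, so Plotkin applies.
Compute d/(2d−n) = 17/8 ≈ 2.1250.
⌊d/(2d−n)⌋ = 2.
Plotkin bound: M ≤ 2·2 = 4.
Given |C| = 7, check: VIOLATED.
This |C| is above the Plotkin bound, so no binary code with n = 26, d = 17 and 7 codewords exists.


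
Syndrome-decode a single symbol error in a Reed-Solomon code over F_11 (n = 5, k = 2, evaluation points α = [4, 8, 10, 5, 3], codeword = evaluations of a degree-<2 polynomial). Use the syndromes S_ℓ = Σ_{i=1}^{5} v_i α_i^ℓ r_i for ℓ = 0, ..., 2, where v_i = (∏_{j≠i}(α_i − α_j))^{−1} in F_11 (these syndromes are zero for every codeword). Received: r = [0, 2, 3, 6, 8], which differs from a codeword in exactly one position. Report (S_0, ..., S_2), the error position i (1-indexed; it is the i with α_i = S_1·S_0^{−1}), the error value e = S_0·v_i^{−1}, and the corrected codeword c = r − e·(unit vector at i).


S = (9, 5, 4), error at position 5, error magnitude e = 3, c = [0, 2, 3, 6, 5].

Step 1: column multipliers v_i = (∏_{j≠i}(α_i − α_j))^{−1} mod 11.
  i = 1 (α = 4): (4−8)(4−10)(4−5)(4−3) = (−4)·(−6)·(−1)·1 = −24 ≡ 9, so v_1 = 9^{−1} = 5 (mod 11).
  i = 2 (α = 8): (8−4)(8−10)(8−5)(8−3) = 4·(−2)·3·5 = −120 ≡ 1, so v_2 = 1^{−1} = 1 (mod 11).
  i = 3 (α = 10): (10−4)(10−8)(10−5)(10−3) = 6·2·5·7 = 420 ≡ 2, so v_3 = 2^{−1} = 6 (mod 11).
  i = 4 (α = 5): (5−4)(5−8)(5−10)(5−3) = 1·(−3)·(−5)·2 = 30 ≡ 8, so v_4 = 8^{−1} = 7 (mod 11).
  i = 5 (α = 3): (3−4)(3−8)(3−10)(3−5) = (−1)·(−5)·(−7)·(−2) = 70 ≡ 4, so v_5 = 4^{−1} = 3 (mod 11).
  v = [5, 1, 6, 7, 3].
Step 2: syndromes of r = [0, 2, 3, 6, 8] (all sums mod 11).
  S_0 = Σ v_i r_i = 5·0 + 1·2 + 6·3 + 7·6 + 3·8 = 86 ≡ 9.
  S_1 = Σ v_i α_i r_i = 5·4·0 + 1·8·2 + 6·10·3 + 7·5·6 + 3·3·8 = 478 ≡ 5.
  α_i^2 mod 11 = [5, 9, 1, 3, 9].
  S_2 = Σ v_i α_i^2 r_i = 5·5·0 + 1·9·2 + 6·1·3 + 7·3·6 + 3·9·8 = 378 ≡ 4.
  S = (9, 5, 4) ≠ 0, so r is not a codeword (an error is present).
Step 3: locate the error. For a single error e at position i, S_ℓ = v_i·e·α_i^ℓ, so α_err = S_1/S_0.
  S_0^{−1} = 9^{−1} = 5 (mod 11), so α_err = 5·5 = 25 ≡ 3 = α_5. Error position i = 5.
  Consistency check: S_2/S_1 = 4·9 = 36 ≡ 3 = α_err ✓ (single-error assumption holds).
Step 4: error magnitude e = S_0/v_5 = S_0·∏_{j≠5}(α_5 − α_j) = 9·4 = 36 ≡ 3 (mod 11).
Step 5: correct position 5: c_5 = r_5 − e = 8 − 3 ≡ 5 (mod 11). Hence c = [0, 2, 3, 6, 5].
  Check: interpolating c through the α_i gives m(x) = 9 + 6·x (degree < 2) with m(α_i) = c_i for every i, so c is indeed a codeword.
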